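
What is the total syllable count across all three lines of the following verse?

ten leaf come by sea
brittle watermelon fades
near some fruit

Line 1: ten(1) + leaf(1) + come(1) + by(1) + sea(1) = 5
Line 2: brittle(2) + watermelon(4) + fades(1) = 7
Line 3: near(1) + some(1) + fruit(1) = 3
Total: 5 + 7 + 3 = 15

15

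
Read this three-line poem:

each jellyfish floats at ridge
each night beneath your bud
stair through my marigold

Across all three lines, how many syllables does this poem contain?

Line 1: each(1) + jellyfish(3) + floats(1) + at(1) + ridge(1) = 7
Line 2: each(1) + night(1) + beneath(2) + your(1) + bud(1) = 6
Line 3: stair(1) + through(1) + my(1) + marigold(3) = 6
Total: 7 + 6 + 6 = 19

19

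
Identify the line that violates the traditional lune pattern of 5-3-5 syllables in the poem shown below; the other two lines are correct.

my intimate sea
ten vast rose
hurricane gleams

The third line

Line 1: my(1) + intimate(3) + sea(1) = 5 ✓
Line 2: ten(1) + vast(1) + rose(1) = 3 ✓
Line 3: hurricane(3) + gleams(1) = 4 (expected 5)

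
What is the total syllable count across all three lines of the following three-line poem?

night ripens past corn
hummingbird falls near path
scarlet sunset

15

Line 1: "night ripens past corn": 1+2+1+1 = 5
Line 2: "hummingbird falls near path": 3+1+1+1 = 6
Line 3: "scarlet sunset": 2+2 = 4
Total: 5 + 6 + 4 = 15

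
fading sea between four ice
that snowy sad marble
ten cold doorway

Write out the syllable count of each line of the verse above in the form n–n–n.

7–6–4

Line 1: fading(2) + sea(1) + between(2) + four(1) + ice(1) = 7
Line 2: that(1) + snowy(2) + sad(1) + marble(2) = 6
Line 3: ten(1) + cold(1) + doorway(2) = 4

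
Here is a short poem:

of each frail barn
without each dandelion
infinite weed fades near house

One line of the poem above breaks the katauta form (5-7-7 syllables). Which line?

Line 1

Line 1: of (1), each (1), frail (1), barn (1) → 4 (expected 5)
Line 2: without (2), each (1), dandelion (4) → 7 ✓
Line 3: infinite (3), weed (1), fades (1), near (1), house (1) → 7 ✓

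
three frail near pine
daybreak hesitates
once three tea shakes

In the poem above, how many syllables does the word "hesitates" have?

3

"hesitates" has 3 syllables.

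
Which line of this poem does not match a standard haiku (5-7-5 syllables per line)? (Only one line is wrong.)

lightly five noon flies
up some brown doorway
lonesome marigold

Line 1: lightly(2) + five(1) + noon(1) + flies(1) = 5 ✓
Line 2: up(1) + some(1) + brown(1) + doorway(2) = 5 (expected 7)
Line 3: lonesome(2) + marigold(3) = 5 ✓

The second line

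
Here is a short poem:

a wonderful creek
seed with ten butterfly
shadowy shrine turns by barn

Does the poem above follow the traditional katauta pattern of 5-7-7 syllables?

No

Line 1: "a wonderful creek": 1+3+1 = 5 ✓
Line 2: "seed with ten butterfly": 1+1+1+3 = 6 (expected 7)
Line 3: "shadowy shrine turns by barn": 3+1+1+1+1 = 7 ✓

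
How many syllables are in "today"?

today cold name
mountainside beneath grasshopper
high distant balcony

2

"today" has 2 syllables.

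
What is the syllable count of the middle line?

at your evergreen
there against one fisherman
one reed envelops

7

The middle line: there (1), against (2), one (1), fisherman (3) → 7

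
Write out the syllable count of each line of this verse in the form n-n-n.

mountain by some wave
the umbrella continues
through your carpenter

Line 1: mountain(2) + by(1) + some(1) + wave(1) = 5
Line 2: the(1) + umbrella(3) + continues(3) = 7
Line 3: through(1) + your(1) + carpenter(3) = 5

5-7-5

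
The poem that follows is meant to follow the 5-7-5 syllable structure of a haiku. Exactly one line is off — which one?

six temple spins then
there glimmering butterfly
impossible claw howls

Line 3

Line 1: six(1) + temple(2) + spins(1) + then(1) = 5 ✓
Line 2: there(1) + glimmering(3) + butterfly(3) = 7 ✓
Line 3: impossible(4) + claw(1) + howls(1) = 6 (expected 5)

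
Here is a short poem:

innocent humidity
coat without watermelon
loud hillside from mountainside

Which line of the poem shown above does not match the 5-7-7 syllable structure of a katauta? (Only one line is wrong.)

Line 1

Line 1: "innocent humidity": 3+4 = 7 (expected 5)
Line 2: "coat without watermelon": 1+2+4 = 7 ✓
Line 3: "loud hillside from mountainside": 1+2+1+3 = 7 ✓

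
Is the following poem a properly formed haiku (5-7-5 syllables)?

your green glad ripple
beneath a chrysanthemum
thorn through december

Line 1: your (1), green (1), glad (1), ripple (2) → 5 ✓
Line 2: beneath (2), a (1), chrysanthemum (4) → 7 ✓
Line 3: thorn (1), through (1), december (3) → 5 ✓

Yes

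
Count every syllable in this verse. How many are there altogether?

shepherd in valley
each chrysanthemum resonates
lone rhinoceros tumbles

Line 1: shepherd(2) + in(1) + valley(2) = 5
Line 2: each(1) + chrysanthemum(4) + resonates(3) = 8
Line 3: lone(1) + rhinoceros(4) + tumbles(2) = 7
Total: 5 + 8 + 7 = 20

20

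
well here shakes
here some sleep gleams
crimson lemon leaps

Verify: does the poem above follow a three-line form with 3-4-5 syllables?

Yes

Line 1: "well here shakes": 1+1+1 = 3 ✓
Line 2: "here some sleep gleams": 1+1+1+1 = 4 ✓
Line 3: "crimson lemon leaps": 2+2+1 = 5 ✓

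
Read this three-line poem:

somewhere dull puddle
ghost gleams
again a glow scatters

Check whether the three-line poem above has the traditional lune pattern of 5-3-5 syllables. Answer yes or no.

Line 1: somewhere (2), dull (1), puddle (2) → 5 ✓
Line 2: ghost (1), gleams (1) → 2 (expected 3)
Line 3: again (2), a (1), glow (1), scatters (2) → 6 (expected 5)

No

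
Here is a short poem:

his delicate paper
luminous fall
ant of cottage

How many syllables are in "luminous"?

3

"luminous" has 3 syllables.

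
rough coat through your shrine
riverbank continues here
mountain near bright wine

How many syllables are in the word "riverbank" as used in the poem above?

"riverbank" has 3 syllables.

3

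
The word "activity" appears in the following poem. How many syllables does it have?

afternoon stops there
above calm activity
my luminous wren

4

"activity" has 4 syllables.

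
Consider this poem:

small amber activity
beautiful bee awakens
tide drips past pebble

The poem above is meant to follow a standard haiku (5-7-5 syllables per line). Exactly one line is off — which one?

The first line

Line 1: "small amber activity": 1+2+4 = 7 (expected 5)
Line 2: "beautiful bee awakens": 3+1+3 = 7 ✓
Line 3: "tide drips past pebble": 1+1+1+2 = 5 ✓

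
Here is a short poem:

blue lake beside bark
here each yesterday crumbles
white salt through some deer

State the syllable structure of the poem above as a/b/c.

Line 1: blue(1) + lake(1) + beside(2) + bark(1) = 5
Line 2: here(1) + each(1) + yesterday(3) + crumbles(2) = 7
Line 3: white(1) + salt(1) + through(1) + some(1) + deer(1) = 5

5/7/5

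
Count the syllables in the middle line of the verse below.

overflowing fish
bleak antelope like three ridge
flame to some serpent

7

The middle line: "bleak antelope like three ridge": 1+3+1+1+1 = 7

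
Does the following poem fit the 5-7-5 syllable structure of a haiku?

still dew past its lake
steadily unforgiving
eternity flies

Line 1: still(1) + dew(1) + past(1) + its(1) + lake(1) = 5 ✓
Line 2: steadily(3) + unforgiving(4) = 7 ✓
Line 3: eternity(4) + flies(1) = 5 ✓

Yes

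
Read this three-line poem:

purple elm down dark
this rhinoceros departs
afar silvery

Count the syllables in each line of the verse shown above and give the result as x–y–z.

5–7–5

Line 1: purple(2) + elm(1) + down(1) + dark(1) = 5
Line 2: this(1) + rhinoceros(4) + departs(2) = 7
Line 3: afar(2) + silvery(3) = 5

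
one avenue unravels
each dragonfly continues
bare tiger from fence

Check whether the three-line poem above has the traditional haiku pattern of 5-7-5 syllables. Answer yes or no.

No

Line 1: "one avenue unravels": 1+3+3 = 7 (expected 5)
Line 2: "each dragonfly continues": 1+3+3 = 7 ✓
Line 3: "bare tiger from fence": 1+2+1+1 = 5 ✓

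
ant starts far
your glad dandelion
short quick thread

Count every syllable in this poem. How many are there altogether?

12

Line 1: ant (1), starts (1), far (1) → 3
Line 2: your (1), glad (1), dandelion (4) → 6
Line 3: short (1), quick (1), thread (1) → 3
Total: 3 + 6 + 3 = 12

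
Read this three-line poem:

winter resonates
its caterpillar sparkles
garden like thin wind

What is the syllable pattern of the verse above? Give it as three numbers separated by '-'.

Line 1: winter (2), resonates (3) → 5
Line 2: its (1), caterpillar (4), sparkles (2) → 7
Line 3: garden (2), like (1), thin (1), wind (1) → 5

5-7-5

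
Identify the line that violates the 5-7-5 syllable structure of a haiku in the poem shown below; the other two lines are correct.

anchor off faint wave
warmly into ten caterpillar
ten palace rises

Line 1: anchor (2), off (1), faint (1), wave (1) → 5 ✓
Line 2: warmly (2), into (2), ten (1), caterpillar (4) → 9 (expected 7)
Line 3: ten (1), palace (2), rises (2) → 5 ✓

Line 2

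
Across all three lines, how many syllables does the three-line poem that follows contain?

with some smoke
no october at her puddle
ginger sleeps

Line 1: with(1) + some(1) + smoke(1) = 3
Line 2: no(1) + october(3) + at(1) + her(1) + puddle(2) = 8
Line 3: ginger(2) + sleeps(1) = 3
Total: 3 + 8 + 3 = 14

14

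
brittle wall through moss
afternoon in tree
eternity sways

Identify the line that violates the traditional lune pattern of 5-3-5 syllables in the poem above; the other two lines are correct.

The second line

Line 1: "brittle wall through moss": 2+1+1+1 = 5 ✓
Line 2: "afternoon in tree": 3+1+1 = 5 (expected 3)
Line 3: "eternity sways": 4+1 = 5 ✓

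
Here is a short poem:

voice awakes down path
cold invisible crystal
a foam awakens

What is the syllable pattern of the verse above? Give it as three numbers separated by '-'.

5-7-5

Line 1: voice(1) + awakes(2) + down(1) + path(1) = 5
Line 2: cold(1) + invisible(4) + crystal(2) = 7
Line 3: a(1) + foam(1) + awakens(3) = 5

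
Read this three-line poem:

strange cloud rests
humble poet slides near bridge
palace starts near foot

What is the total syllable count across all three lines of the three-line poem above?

Line 1: strange(1) + cloud(1) + rests(1) = 3
Line 2: humble(2) + poet(2) + slides(1) + near(1) + bridge(1) = 7
Line 3: palace(2) + starts(1) + near(1) + foot(1) = 5
Total: 3 + 7 + 5 = 15

15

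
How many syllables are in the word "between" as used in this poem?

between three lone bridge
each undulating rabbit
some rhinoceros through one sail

2

"between" has 2 syllables.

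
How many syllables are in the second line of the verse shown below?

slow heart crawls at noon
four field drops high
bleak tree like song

4

The second line: four (1), field (1), drops (1), high (1) → 4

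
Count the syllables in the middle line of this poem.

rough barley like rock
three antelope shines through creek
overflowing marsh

The middle line: "three antelope shines through creek": 1+3+1+1+1 = 7

7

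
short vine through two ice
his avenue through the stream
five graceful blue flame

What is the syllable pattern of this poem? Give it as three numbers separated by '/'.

Line 1: short (1), vine (1), through (1), two (1), ice (1) → 5
Line 2: his (1), avenue (3), through (1), the (1), stream (1) → 7
Line 3: five (1), graceful (2), blue (1), flame (1) → 5

5/7/5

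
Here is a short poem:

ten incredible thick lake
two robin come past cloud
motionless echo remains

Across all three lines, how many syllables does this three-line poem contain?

Line 1: ten(1) + incredible(4) + thick(1) + lake(1) = 7
Line 2: two(1) + robin(2) + come(1) + past(1) + cloud(1) = 6
Line 3: motionless(3) + echo(2) + remains(2) = 7
Total: 7 + 6 + 7 = 20

20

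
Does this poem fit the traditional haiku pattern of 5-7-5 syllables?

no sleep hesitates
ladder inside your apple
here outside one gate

Yes

Line 1: "no sleep hesitates": 1+1+3 = 5 ✓
Line 2: "ladder inside your apple": 2+2+1+2 = 7 ✓
Line 3: "here outside one gate": 1+2+1+1 = 5 ✓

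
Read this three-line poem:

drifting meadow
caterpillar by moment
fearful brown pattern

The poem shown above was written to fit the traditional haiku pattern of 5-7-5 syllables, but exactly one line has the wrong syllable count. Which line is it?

Line 1: drifting (2), meadow (2) → 4 (expected 5)
Line 2: caterpillar (4), by (1), moment (2) → 7 ✓
Line 3: fearful (2), brown (1), pattern (2) → 5 ✓

The first line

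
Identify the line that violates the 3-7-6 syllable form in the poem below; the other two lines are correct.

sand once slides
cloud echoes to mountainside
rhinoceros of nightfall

The third line

Line 1: sand(1) + once(1) + slides(1) = 3 ✓
Line 2: cloud(1) + echoes(2) + to(1) + mountainside(3) = 7 ✓
Line 3: rhinoceros(4) + of(1) + nightfall(2) = 7 (expected 6)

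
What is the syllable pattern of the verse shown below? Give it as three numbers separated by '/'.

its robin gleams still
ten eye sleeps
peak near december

5/3/5

Line 1: "its robin gleams still": 1+2+1+1 = 5
Line 2: "ten eye sleeps": 1+1+1 = 3
Line 3: "peak near december": 1+1+3 = 5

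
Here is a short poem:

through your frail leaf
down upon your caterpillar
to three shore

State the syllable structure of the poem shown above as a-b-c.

4-8-3

Line 1: "through your frail leaf": 1+1+1+1 = 4
Line 2: "down upon your caterpillar": 1+2+1+4 = 8
Line 3: "to three shore": 1+1+1 = 3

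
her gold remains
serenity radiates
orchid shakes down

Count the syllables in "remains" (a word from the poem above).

2

"remains" has 2 syllables.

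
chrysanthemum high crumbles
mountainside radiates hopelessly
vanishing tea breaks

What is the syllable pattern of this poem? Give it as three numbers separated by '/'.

Line 1: chrysanthemum (4), high (1), crumbles (2) → 7
Line 2: mountainside (3), radiates (3), hopelessly (3) → 9
Line 3: vanishing (3), tea (1), breaks (1) → 5

7/9/5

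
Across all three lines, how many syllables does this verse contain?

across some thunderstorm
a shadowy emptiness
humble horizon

Line 1: across(2) + some(1) + thunderstorm(3) = 6
Line 2: a(1) + shadowy(3) + emptiness(3) = 7
Line 3: humble(2) + horizon(3) = 5
Total: 6 + 7 + 5 = 18

18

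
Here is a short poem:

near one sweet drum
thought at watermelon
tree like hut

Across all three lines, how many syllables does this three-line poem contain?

13

Line 1: near (1), one (1), sweet (1), drum (1) → 4
Line 2: thought (1), at (1), watermelon (4) → 6
Line 3: tree (1), like (1), hut (1) → 3
Total: 4 + 6 + 3 = 13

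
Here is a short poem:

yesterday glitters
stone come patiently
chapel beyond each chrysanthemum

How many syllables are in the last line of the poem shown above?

The last line: "chapel beyond each chrysanthemum": 2+2+1+4 = 9

9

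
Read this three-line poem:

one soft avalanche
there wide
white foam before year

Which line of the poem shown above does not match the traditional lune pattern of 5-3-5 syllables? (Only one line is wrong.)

The second line

Line 1: one(1) + soft(1) + avalanche(3) = 5 ✓
Line 2: there(1) + wide(1) = 2 (expected 3)
Line 3: white(1) + foam(1) + before(2) + year(1) = 5 ✓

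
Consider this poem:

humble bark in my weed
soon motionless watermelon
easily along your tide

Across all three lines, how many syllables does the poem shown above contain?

21

Line 1: "humble bark in my weed": 2+1+1+1+1 = 6
Line 2: "soon motionless watermelon": 1+3+4 = 8
Line 3: "easily along your tide": 3+2+1+1 = 7
Total: 6 + 8 + 7 = 21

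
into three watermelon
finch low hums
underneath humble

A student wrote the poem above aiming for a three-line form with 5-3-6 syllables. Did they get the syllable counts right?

Line 1: into(2) + three(1) + watermelon(4) = 7 (expected 5)
Line 2: finch(1) + low(1) + hums(1) = 3 ✓
Line 3: underneath(3) + humble(2) = 5 (expected 6)

No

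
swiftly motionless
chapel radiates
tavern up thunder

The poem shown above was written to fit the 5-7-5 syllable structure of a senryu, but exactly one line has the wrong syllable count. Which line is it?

Line 1: swiftly (2), motionless (3) → 5 ✓
Line 2: chapel (2), radiates (3) → 5 (expected 7)
Line 3: tavern (2), up (1), thunder (2) → 5 ✓

The second line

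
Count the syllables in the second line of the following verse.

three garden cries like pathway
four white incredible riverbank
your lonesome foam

The second line: four (1), white (1), incredible (4), riverbank (3) → 9

9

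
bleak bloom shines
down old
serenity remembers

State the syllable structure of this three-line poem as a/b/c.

Line 1: "bleak bloom shines": 1+1+1 = 3
Line 2: "down old": 1+1 = 2
Line 3: "serenity remembers": 4+3 = 7

3/2/7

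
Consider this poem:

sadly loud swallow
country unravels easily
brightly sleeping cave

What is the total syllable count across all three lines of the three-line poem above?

Line 1: sadly(2) + loud(1) + swallow(2) = 5
Line 2: country(2) + unravels(3) + easily(3) = 8
Line 3: brightly(2) + sleeping(2) + cave(1) = 5
Total: 5 + 8 + 5 = 18

18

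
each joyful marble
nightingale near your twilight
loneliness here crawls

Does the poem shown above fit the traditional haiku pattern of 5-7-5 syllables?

Line 1: each(1) + joyful(2) + marble(2) = 5 ✓
Line 2: nightingale(3) + near(1) + your(1) + twilight(2) = 7 ✓
Line 3: loneliness(3) + here(1) + crawls(1) = 5 ✓

Yes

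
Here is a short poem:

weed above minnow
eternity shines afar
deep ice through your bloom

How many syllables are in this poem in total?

Line 1: weed (1), above (2), minnow (2) → 5
Line 2: eternity (4), shines (1), afar (2) → 7
Line 3: deep (1), ice (1), through (1), your (1), bloom (1) → 5
Total: 5 + 7 + 5 = 17

17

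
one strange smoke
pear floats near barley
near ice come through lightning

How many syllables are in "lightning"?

2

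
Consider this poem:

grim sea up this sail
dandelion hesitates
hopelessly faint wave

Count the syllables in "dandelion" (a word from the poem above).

4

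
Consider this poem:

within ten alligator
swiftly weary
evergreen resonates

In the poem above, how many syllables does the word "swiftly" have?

2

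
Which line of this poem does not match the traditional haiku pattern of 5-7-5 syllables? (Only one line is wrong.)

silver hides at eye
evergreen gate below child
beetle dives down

The third line

Line 1: silver(2) + hides(1) + at(1) + eye(1) = 5 ✓
Line 2: evergreen(3) + gate(1) + below(2) + child(1) = 7 ✓
Line 3: beetle(2) + dives(1) + down(1) = 4 (expected 5)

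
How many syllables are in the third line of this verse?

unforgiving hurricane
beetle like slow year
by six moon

3

The third line: by (1), six (1), moon (1) → 3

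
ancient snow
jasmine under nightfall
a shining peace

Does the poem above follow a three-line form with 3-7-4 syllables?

No

Line 1: "ancient snow": 2+1 = 3 ✓
Line 2: "jasmine under nightfall": 2+2+2 = 6 (expected 7)
Line 3: "a shining peace": 1+2+1 = 4 ✓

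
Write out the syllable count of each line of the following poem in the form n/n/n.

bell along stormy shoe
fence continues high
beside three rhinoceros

Line 1: bell (1), along (2), stormy (2), shoe (1) → 6
Line 2: fence (1), continues (3), high (1) → 5
Line 3: beside (2), three (1), rhinoceros (4) → 7

6/5/7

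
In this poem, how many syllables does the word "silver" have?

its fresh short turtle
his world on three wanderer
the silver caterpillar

"silver" has 2 syllables.

2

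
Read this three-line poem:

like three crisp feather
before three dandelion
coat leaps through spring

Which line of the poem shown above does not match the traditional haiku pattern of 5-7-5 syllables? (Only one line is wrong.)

Line 1: like(1) + three(1) + crisp(1) + feather(2) = 5 ✓
Line 2: before(2) + three(1) + dandelion(4) = 7 ✓
Line 3: coat(1) + leaps(1) + through(1) + spring(1) = 4 (expected 5)

Line 3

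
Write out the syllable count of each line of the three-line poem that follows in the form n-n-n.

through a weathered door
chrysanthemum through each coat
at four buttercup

5-7-5

Line 1: "through a weathered door": 1+1+2+1 = 5
Line 2: "chrysanthemum through each coat": 4+1+1+1 = 7
Line 3: "at four buttercup": 1+1+3 = 5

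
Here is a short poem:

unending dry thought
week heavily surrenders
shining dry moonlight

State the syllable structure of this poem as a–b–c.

5–7–5

Line 1: unending(3) + dry(1) + thought(1) = 5
Line 2: week(1) + heavily(3) + surrenders(3) = 7
Line 3: shining(2) + dry(1) + moonlight(2) = 5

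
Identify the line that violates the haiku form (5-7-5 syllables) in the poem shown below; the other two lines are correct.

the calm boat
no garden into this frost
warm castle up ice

Line 1

Line 1: "the calm boat": 1+1+1 = 3 (expected 5)
Line 2: "no garden into this frost": 1+2+2+1+1 = 7 ✓
Line 3: "warm castle up ice": 1+2+1+1 = 5 ✓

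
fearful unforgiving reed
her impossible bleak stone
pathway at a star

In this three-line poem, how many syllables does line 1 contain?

7

Line 1: fearful(2) + unforgiving(4) + reed(1) = 7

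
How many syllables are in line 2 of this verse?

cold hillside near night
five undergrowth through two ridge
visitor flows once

Line 2: "five undergrowth through two ridge": 1+3+1+1+1 = 7

7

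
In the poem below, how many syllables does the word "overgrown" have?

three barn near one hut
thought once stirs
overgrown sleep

3

"overgrown" has 3 syllables.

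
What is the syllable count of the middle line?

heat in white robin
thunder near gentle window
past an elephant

The middle line: thunder (2), near (1), gentle (2), window (2) → 7

7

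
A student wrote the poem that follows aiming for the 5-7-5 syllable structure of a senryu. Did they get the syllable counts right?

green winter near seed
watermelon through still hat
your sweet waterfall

Yes

Line 1: green(1) + winter(2) + near(1) + seed(1) = 5 ✓
Line 2: watermelon(4) + through(1) + still(1) + hat(1) = 7 ✓
Line 3: your(1) + sweet(1) + waterfall(3) = 5 ✓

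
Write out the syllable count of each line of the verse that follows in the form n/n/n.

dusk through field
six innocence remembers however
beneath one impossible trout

3/10/8

Line 1: dusk(1) + through(1) + field(1) = 3
Line 2: six(1) + innocence(3) + remembers(3) + however(3) = 10
Line 3: beneath(2) + one(1) + impossible(4) + trout(1) = 8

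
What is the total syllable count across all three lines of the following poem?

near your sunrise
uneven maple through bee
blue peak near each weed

16

Line 1: near(1) + your(1) + sunrise(2) = 4
Line 2: uneven(3) + maple(2) + through(1) + bee(1) = 7
Line 3: blue(1) + peak(1) + near(1) + each(1) + weed(1) = 5
Total: 4 + 7 + 5 = 16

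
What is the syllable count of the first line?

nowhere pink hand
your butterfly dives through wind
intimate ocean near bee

The first line: nowhere (2), pink (1), hand (1) → 4

4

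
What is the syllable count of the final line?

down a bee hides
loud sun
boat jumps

The final line: "boat jumps": 1+1 = 2

2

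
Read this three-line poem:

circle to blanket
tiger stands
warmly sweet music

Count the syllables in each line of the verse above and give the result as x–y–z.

5–3–5

Line 1: "circle to blanket": 2+1+2 = 5
Line 2: "tiger stands": 2+1 = 3
Line 3: "warmly sweet music": 2+1+2 = 5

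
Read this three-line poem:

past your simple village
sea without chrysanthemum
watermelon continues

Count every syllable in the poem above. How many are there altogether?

Line 1: past(1) + your(1) + simple(2) + village(2) = 6
Line 2: sea(1) + without(2) + chrysanthemum(4) = 7
Line 3: watermelon(4) + continues(3) = 7
Total: 6 + 7 + 7 = 20

20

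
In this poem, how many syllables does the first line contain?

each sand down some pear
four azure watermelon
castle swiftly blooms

The first line: "each sand down some pear": 1+1+1+1+1 = 5

5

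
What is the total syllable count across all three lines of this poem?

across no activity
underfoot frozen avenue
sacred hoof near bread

Line 1: "across no activity": 2+1+4 = 7
Line 2: "underfoot frozen avenue": 3+2+3 = 8
Line 3: "sacred hoof near bread": 2+1+1+1 = 5
Total: 7 + 8 + 5 = 20

20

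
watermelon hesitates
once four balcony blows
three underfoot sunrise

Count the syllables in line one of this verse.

7

Line one: watermelon (4), hesitates (3) → 7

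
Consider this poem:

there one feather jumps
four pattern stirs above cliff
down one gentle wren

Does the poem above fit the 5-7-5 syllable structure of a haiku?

Line 1: "there one feather jumps": 1+1+2+1 = 5 ✓
Line 2: "four pattern stirs above cliff": 1+2+1+2+1 = 7 ✓
Line 3: "down one gentle wren": 1+1+2+1 = 5 ✓

Yes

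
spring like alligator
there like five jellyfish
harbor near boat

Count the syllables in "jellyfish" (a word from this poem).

3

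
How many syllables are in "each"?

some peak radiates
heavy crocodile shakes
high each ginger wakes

1

"each" has 1 syllable.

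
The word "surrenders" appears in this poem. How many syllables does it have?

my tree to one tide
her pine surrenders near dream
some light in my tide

3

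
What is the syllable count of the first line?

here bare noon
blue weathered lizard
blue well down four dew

3

The first line: here(1) + bare(1) + noon(1) = 3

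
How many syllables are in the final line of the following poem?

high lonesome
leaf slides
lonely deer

3

The final line: "lonely deer": 2+1 = 3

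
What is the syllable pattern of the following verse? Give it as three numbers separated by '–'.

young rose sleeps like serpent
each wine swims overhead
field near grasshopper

Line 1: young (1), rose (1), sleeps (1), like (1), serpent (2) → 6
Line 2: each (1), wine (1), swims (1), overhead (3) → 6
Line 3: field (1), near (1), grasshopper (3) → 5

6–6–5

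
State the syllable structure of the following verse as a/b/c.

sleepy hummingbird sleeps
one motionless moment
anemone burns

6/6/5

Line 1: sleepy (2), hummingbird (3), sleeps (1) → 6
Line 2: one (1), motionless (3), moment (2) → 6
Line 3: anemone (4), burns (1) → 5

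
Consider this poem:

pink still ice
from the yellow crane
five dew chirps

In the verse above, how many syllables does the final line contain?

The final line: five(1) + dew(1) + chirps(1) = 3

3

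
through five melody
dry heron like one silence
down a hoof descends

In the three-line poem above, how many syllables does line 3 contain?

5

Line 3: down(1) + a(1) + hoof(1) + descends(2) = 5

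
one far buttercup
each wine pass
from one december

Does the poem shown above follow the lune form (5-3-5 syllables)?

Line 1: one (1), far (1), buttercup (3) → 5 ✓
Line 2: each (1), wine (1), pass (1) → 3 ✓
Line 3: from (1), one (1), december (3) → 5 ✓

Yes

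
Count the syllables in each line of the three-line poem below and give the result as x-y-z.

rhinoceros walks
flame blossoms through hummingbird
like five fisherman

Line 1: "rhinoceros walks": 4+1 = 5
Line 2: "flame blossoms through hummingbird": 1+2+1+3 = 7
Line 3: "like five fisherman": 1+1+3 = 5

5-7-5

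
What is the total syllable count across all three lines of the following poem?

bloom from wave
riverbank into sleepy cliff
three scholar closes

Line 1: bloom(1) + from(1) + wave(1) = 3
Line 2: riverbank(3) + into(2) + sleepy(2) + cliff(1) = 8
Line 3: three(1) + scholar(2) + closes(2) = 5
Total: 3 + 8 + 5 = 16

16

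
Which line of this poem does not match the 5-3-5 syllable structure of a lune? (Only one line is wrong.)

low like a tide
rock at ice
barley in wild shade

The first line

Line 1: low(1) + like(1) + a(1) + tide(1) = 4 (expected 5)
Line 2: rock(1) + at(1) + ice(1) = 3 ✓
Line 3: barley(2) + in(1) + wild(1) + shade(1) = 5 ✓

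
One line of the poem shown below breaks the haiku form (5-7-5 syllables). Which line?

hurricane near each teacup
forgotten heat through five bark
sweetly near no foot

Line 1

Line 1: "hurricane near each teacup": 3+1+1+2 = 7 (expected 5)
Line 2: "forgotten heat through five bark": 3+1+1+1+1 = 7 ✓
Line 3: "sweetly near no foot": 2+1+1+1 = 5 ✓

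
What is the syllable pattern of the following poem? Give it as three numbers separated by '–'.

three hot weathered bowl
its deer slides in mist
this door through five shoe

Line 1: three(1) + hot(1) + weathered(2) + bowl(1) = 5
Line 2: its(1) + deer(1) + slides(1) + in(1) + mist(1) = 5
Line 3: this(1) + door(1) + through(1) + five(1) + shoe(1) = 5

5–5–5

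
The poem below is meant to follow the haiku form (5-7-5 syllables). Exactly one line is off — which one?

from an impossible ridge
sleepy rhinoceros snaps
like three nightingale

Line 1

Line 1: from (1), an (1), impossible (4), ridge (1) → 7 (expected 5)
Line 2: sleepy (2), rhinoceros (4), snaps (1) → 7 ✓
Line 3: like (1), three (1), nightingale (3) → 5 ✓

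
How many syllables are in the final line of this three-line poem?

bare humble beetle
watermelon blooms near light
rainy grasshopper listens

7

The final line: rainy (2), grasshopper (3), listens (2) → 7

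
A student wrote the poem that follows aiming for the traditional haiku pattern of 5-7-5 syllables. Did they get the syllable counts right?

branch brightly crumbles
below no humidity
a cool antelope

Line 1: branch (1), brightly (2), crumbles (2) → 5 ✓
Line 2: below (2), no (1), humidity (4) → 7 ✓
Line 3: a (1), cool (1), antelope (3) → 5 ✓

Yes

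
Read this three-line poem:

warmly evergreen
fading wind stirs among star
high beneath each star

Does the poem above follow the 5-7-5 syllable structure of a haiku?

Yes

Line 1: "warmly evergreen": 2+3 = 5 ✓
Line 2: "fading wind stirs among star": 2+1+1+2+1 = 7 ✓
Line 3: "high beneath each star": 1+2+1+1 = 5 ✓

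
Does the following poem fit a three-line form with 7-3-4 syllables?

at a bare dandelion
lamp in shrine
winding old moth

Yes

Line 1: at (1), a (1), bare (1), dandelion (4) → 7 ✓
Line 2: lamp (1), in (1), shrine (1) → 3 ✓
Line 3: winding (2), old (1), moth (1) → 4 ✓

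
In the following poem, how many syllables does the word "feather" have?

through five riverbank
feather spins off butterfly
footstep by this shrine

2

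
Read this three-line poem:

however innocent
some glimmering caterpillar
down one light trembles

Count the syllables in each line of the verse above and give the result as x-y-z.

Line 1: "however innocent": 3+3 = 6
Line 2: "some glimmering caterpillar": 1+3+4 = 8
Line 3: "down one light trembles": 1+1+1+2 = 5

6-8-5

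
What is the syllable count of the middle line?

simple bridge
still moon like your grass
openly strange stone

The middle line: "still moon like your grass": 1+1+1+1+1 = 5

5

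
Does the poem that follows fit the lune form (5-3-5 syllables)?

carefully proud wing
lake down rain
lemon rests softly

Yes

Line 1: carefully(3) + proud(1) + wing(1) = 5 ✓
Line 2: lake(1) + down(1) + rain(1) = 3 ✓
Line 3: lemon(2) + rests(1) + softly(2) = 5 ✓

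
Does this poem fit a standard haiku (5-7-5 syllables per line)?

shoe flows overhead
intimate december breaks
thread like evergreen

Line 1: shoe(1) + flows(1) + overhead(3) = 5 ✓
Line 2: intimate(3) + december(3) + breaks(1) = 7 ✓
Line 3: thread(1) + like(1) + evergreen(3) = 5 ✓

Yes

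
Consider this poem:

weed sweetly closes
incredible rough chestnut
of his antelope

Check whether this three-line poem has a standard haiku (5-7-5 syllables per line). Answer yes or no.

Line 1: weed (1), sweetly (2), closes (2) → 5 ✓
Line 2: incredible (4), rough (1), chestnut (2) → 7 ✓
Line 3: of (1), his (1), antelope (3) → 5 ✓

Yes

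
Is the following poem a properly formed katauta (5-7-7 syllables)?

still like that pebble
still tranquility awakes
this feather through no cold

No

Line 1: still(1) + like(1) + that(1) + pebble(2) = 5 ✓
Line 2: still(1) + tranquility(4) + awakes(2) = 7 ✓
Line 3: this(1) + feather(2) + through(1) + no(1) + cold(1) = 6 (expected 7)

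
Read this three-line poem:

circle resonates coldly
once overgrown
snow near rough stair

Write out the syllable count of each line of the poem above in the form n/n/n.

Line 1: "circle resonates coldly": 2+3+2 = 7
Line 2: "once overgrown": 1+3 = 4
Line 3: "snow near rough stair": 1+1+1+1 = 4

7/4/4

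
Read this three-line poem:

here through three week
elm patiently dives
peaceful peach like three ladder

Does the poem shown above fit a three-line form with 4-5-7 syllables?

Yes

Line 1: here (1), through (1), three (1), week (1) → 4 ✓
Line 2: elm (1), patiently (3), dives (1) → 5 ✓
Line 3: peaceful (2), peach (1), like (1), three (1), ladder (2) → 7 ✓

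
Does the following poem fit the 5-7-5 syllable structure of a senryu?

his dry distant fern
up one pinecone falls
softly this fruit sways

No

Line 1: "his dry distant fern": 1+1+2+1 = 5 ✓
Line 2: "up one pinecone falls": 1+1+2+1 = 5 (expected 7)
Line 3: "softly this fruit sways": 2+1+1+1 = 5 ✓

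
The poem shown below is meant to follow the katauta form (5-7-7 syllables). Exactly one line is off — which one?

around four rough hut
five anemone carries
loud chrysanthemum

Line 1: around (2), four (1), rough (1), hut (1) → 5 ✓
Line 2: five (1), anemone (4), carries (2) → 7 ✓
Line 3: loud (1), chrysanthemum (4) → 5 (expected 7)

The third line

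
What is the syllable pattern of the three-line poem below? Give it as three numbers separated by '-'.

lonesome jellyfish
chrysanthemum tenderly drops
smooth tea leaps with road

5-8-5

Line 1: lonesome (2), jellyfish (3) → 5
Line 2: chrysanthemum (4), tenderly (3), drops (1) → 8
Line 3: smooth (1), tea (1), leaps (1), with (1), road (1) → 5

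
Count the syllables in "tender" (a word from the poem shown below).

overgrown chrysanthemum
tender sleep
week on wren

2

"tender" has 2 syllables.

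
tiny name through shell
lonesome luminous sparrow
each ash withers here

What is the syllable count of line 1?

Line 1: "tiny name through shell": 2+1+1+1 = 5

5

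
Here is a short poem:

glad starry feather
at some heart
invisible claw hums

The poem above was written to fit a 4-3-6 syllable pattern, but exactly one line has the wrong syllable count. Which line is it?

Line 1: glad(1) + starry(2) + feather(2) = 5 (expected 4)
Line 2: at(1) + some(1) + heart(1) = 3 ✓
Line 3: invisible(4) + claw(1) + hums(1) = 6 ✓

Line 1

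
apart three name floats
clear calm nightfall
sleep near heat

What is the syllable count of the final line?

The final line: sleep (1), near (1), heat (1) → 3

3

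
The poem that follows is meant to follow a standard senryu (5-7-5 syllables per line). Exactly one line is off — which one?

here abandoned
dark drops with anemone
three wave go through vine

Line 1: here(1) + abandoned(3) = 4 (expected 5)
Line 2: dark(1) + drops(1) + with(1) + anemone(4) = 7 ✓
Line 3: three(1) + wave(1) + go(1) + through(1) + vine(1) = 5 ✓

Line 1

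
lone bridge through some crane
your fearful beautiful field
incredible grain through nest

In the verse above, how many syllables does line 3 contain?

7

Line 3: incredible(4) + grain(1) + through(1) + nest(1) = 7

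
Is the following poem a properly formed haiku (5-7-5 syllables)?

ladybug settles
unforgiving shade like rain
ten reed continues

Yes

Line 1: "ladybug settles": 3+2 = 5 ✓
Line 2: "unforgiving shade like rain": 4+1+1+1 = 7 ✓
Line 3: "ten reed continues": 1+1+3 = 5 ✓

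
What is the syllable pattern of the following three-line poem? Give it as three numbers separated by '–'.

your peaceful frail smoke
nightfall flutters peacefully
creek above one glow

5–7–5

Line 1: your(1) + peaceful(2) + frail(1) + smoke(1) = 5
Line 2: nightfall(2) + flutters(2) + peacefully(3) = 7
Line 3: creek(1) + above(2) + one(1) + glow(1) = 5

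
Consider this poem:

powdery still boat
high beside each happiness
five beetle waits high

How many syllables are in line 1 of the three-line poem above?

Line 1: powdery (3), still (1), boat (1) → 5

5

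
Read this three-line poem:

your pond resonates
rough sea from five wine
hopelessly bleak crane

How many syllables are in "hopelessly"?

3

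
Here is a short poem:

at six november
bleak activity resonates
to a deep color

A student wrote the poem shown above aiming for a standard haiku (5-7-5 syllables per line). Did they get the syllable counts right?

Line 1: at (1), six (1), november (3) → 5 ✓
Line 2: bleak (1), activity (4), resonates (3) → 8 (expected 7)
Line 3: to (1), a (1), deep (1), color (2) → 5 ✓

No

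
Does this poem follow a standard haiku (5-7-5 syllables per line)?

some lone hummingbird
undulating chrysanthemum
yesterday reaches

No

Line 1: some(1) + lone(1) + hummingbird(3) = 5 ✓
Line 2: undulating(4) + chrysanthemum(4) = 8 (expected 7)
Line 3: yesterday(3) + reaches(2) = 5 ✓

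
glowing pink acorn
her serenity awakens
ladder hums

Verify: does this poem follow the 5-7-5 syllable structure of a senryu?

Line 1: glowing (2), pink (1), acorn (2) → 5 ✓
Line 2: her (1), serenity (4), awakens (3) → 8 (expected 7)
Line 3: ladder (2), hums (1) → 3 (expected 5)

No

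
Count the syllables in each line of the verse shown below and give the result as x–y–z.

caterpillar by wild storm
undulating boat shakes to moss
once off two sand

7–8–4

Line 1: caterpillar (4), by (1), wild (1), storm (1) → 7
Line 2: undulating (4), boat (1), shakes (1), to (1), moss (1) → 8
Line 3: once (1), off (1), two (1), sand (1) → 4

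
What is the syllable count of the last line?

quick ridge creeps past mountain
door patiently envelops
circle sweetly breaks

The last line: circle(2) + sweetly(2) + breaks(1) = 5

5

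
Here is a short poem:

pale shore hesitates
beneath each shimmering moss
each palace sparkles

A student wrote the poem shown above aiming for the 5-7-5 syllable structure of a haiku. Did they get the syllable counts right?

Line 1: pale(1) + shore(1) + hesitates(3) = 5 ✓
Line 2: beneath(2) + each(1) + shimmering(3) + moss(1) = 7 ✓
Line 3: each(1) + palace(2) + sparkles(2) = 5 ✓

Yes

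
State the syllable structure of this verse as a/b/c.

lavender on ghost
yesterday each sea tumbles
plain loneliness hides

5/7/5

Line 1: lavender (3), on (1), ghost (1) → 5
Line 2: yesterday (3), each (1), sea (1), tumbles (2) → 7
Line 3: plain (1), loneliness (3), hides (1) → 5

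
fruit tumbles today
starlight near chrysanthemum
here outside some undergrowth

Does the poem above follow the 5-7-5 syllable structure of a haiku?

No

Line 1: fruit (1), tumbles (2), today (2) → 5 ✓
Line 2: starlight (2), near (1), chrysanthemum (4) → 7 ✓
Line 3: here (1), outside (2), some (1), undergrowth (3) → 7 (expected 5)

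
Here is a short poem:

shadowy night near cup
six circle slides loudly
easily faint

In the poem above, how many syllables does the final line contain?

The final line: "easily faint": 3+1 = 4

4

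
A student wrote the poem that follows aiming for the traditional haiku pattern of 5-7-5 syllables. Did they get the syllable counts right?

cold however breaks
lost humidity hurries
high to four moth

Line 1: "cold however breaks": 1+3+1 = 5 ✓
Line 2: "lost humidity hurries": 1+4+2 = 7 ✓
Line 3: "high to four moth": 1+1+1+1 = 4 (expected 5)

No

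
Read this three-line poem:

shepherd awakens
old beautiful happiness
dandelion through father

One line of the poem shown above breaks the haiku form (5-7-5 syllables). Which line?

Line 3

Line 1: shepherd(2) + awakens(3) = 5 ✓
Line 2: old(1) + beautiful(3) + happiness(3) = 7 ✓
Line 3: dandelion(4) + through(1) + father(2) = 7 (expected 5)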